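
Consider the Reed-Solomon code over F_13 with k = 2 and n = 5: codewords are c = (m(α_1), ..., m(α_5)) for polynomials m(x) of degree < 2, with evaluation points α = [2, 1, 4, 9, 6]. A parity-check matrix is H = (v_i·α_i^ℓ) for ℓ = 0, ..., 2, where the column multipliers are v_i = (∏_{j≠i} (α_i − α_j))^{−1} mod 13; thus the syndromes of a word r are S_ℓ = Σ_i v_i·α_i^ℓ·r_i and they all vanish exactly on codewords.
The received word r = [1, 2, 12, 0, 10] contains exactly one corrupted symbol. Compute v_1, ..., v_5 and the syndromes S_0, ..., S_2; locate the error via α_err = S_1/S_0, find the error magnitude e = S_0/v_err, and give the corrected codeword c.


S = (4, 10, 12), error at position 4, error magnitude e = 6, c = [1, 2, 12, 7, 10].

Step 1: column multipliers v_i = (∏_{j≠i}(α_i − α_j))^{−1} mod 13.
  i = 1 (α = 2): (2−1)(2−4)(2−9)(2−6) = 1·(−2)·(−7)·(−4) = −56 ≡ 9, so v_1 = 9^{−1} = 3 (mod 13).
  i = 2 (α = 1): (1−2)(1−4)(1−9)(1−6) = (−1)·(−3)·(−8)·(−5) = 120 ≡ 3, so v_2 = 3^{−1} = 9 (mod 13).
  i = 3 (α = 4): (4−2)(4−1)(4−9)(4−6) = 2·3·(−5)·(−2) = 60 ≡ 8, so v_3 = 8^{−1} = 5 (mod 13).
  i = 4 (α = 9): (9−2)(9−1)(9−4)(9−6) = 7·8·5·3 = 840 ≡ 8, so v_4 = 8^{−1} = 5 (mod 13).
  i = 5 (α = 6): (6−2)(6−1)(6−4)(6−9) = 4·5·2·(−3) = −120 ≡ 10, so v_5 = 10^{−1} = 4 (mod 13).
  v = [3, 9, 5, 5, 4].
Step 2: syndromes of r = [1, 2, 12, 0, 10] (all sums mod 13).
  S_0 = Σ v_i r_i = 3·1 + 9·2 + 5·12 + 5·0 + 4·10 = 121 ≡ 4.
  S_1 = Σ v_i α_i r_i = 3·2·1 + 9·1·2 + 5·4·12 + 5·9·0 + 4·6·10 = 504 ≡ 10.
  α_i^2 mod 13 = [4, 1, 3, 3, 10].
  S_2 = Σ v_i α_i^2 r_i = 3·4·1 + 9·1·2 + 5·3·12 + 5·3·0 + 4·10·10 = 610 ≡ 12.
  S = (4, 10, 12) ≠ 0, so r is not a codeword (an error is present).
Step 3: locate the error. For a single error e at position i, S_ℓ = v_i·e·α_i^ℓ, so α_err = S_1/S_0.
  S_0^{−1} = 4^{−1} = 10 (mod 13), so α_err = 10·10 = 100 ≡ 9 = α_4. Error position i = 4.
  Consistency check: S_2/S_1 = 12·4 = 48 ≡ 9 = α_err ✓ (single-error assumption holds).
Step 4: error magnitude e = S_0/v_4 = S_0·∏_{j≠4}(α_4 − α_j) = 4·8 = 32 ≡ 6 (mod 13).
Step 5: correct position 4: c_4 = r_4 − e = 0 − 6 ≡ 7 (mod 13). Hence c = [1, 2, 12, 7, 10].
  Check: interpolating c through the α_i gives m(x) = 3 + 12·x (degree < 2) with m(α_i) = c_i for every i, so c is indeed a codeword.


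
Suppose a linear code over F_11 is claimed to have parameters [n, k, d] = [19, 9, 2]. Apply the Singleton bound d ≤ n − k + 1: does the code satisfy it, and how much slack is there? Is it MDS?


Singleton RHS = n − k + 1 = 11, slack = 9, bound satisfied, not MDS.

Singleton bound: d ≤ n − k + 1.
Here n = 19, k = 9, so n − k + 1 = 11.
Given d = 2, check d ≤ 11: YES.
Slack = (n − k + 1) − d = 9.
The code is NOT MDS (slack = 9 > 0).
Description: the claimed parameters are [19, 9, 2]_11; such a code would be non-MDS.


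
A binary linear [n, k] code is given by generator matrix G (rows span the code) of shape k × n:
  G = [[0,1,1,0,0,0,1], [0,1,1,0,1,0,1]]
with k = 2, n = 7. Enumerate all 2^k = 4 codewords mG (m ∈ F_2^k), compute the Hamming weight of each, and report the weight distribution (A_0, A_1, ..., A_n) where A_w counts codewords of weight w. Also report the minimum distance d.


Weight distribution: A_0 = 1, A_1 = 1, A_3 = 1, A_4 = 1. Minimum distance d = 1.

Enumerate all 2^2 = 4 messages m ∈ F_2^2.
For each, compute codeword c = mG in F_2^7, then tally its weight.
  m = 00 → c = 0000000, weight = 0.
  m = 10 → c = 0110001, weight = 3.
  m = 01 → c = 0110101, weight = 4.
  m = 11 → c = 0000100, weight = 1.
Tally weights:
  weight 0: 1 codewords.
  weight 1: 1 codewords.
  weight 3: 1 codewords.
  weight 4: 1 codewords.
Minimum distance d = smallest w > 0 with A_w > 0 = 1.
Sanity: Σ A_w = 4 = 2^2 = 4 ✓.


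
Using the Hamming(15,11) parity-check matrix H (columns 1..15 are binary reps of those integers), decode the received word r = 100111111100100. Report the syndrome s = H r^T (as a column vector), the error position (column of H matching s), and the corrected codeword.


s = (0, 1, 1, 1)^T, error position = 7, corrected codeword c = 100111011100100

Compute s = H r^T mod 2 one row at a time:
  s_1 = 1 + 1 + 1 + 0 + 0 + 1 + 0 + 0 = 4 ≡ 0 (mod 2).
  s_2 = 1 + 1 + 1 + 1 + 0 + 1 + 0 + 0 = 5 ≡ 1 (mod 2).
  s_3 = 0 + 0 + 1 + 1 + 1 + 0 + 0 + 0 = 3 ≡ 1 (mod 2).
  s_4 = 1 + 0 + 1 + 1 + 1 + 0 + 1 + 0 = 5 ≡ 1 (mod 2).
s = (0, 1, 1, 1)^T — this equals column 7 of H (binary 0111), so error is at position 7.
Correct: flip bit 7 of r = 100111111100100 to get c = 100111011100100.


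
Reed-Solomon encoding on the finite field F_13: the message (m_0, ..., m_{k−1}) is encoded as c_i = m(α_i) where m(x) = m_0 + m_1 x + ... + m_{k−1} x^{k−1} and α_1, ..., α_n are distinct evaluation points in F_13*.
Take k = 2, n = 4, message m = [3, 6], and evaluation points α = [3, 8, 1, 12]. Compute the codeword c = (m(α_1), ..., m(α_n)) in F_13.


c = [8, 12, 9, 10]

Message polynomial: m(x) = 3 + 6·x (mod 13).
For each evaluation point α_i, compute m(α_i) mod 13:
  α_1 = 3: Horner steps 6 → 8, so m(3) = 8.
  α_2 = 8: Horner steps 6 → 12, so m(8) = 12.
  α_3 = 1: Horner steps 6 → 9, so m(1) = 9.
  α_4 = 12: Horner steps 6 → 10, so m(12) = 10.
Codeword c = [8, 12, 9, 10] ∈ F_13^4.


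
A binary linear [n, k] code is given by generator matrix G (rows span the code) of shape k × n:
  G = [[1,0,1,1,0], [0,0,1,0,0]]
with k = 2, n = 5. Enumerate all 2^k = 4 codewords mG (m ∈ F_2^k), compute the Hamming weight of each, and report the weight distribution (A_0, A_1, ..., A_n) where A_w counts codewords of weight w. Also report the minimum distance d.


Weight distribution: A_0 = 1, A_1 = 1, A_2 = 1, A_3 = 1. Minimum distance d = 1.

Enumerate all 2^2 = 4 messages m ∈ F_2^2.
For each, compute codeword c = mG in F_2^5, then tally its weight.
  m = 00 → c = 00000, weight = 0.
  m = 10 → c = 10110, weight = 3.
  m = 01 → c = 00100, weight = 1.
  m = 11 → c = 10010, weight = 2.
Tally weights:
  weight 0: 1 codewords.
  weight 1: 1 codewords.
  weight 2: 1 codewords.
  weight 3: 1 codewords.
Minimum distance d = smallest w > 0 with A_w > 0 = 1.
Sanity: Σ A_w = 4 = 2^2 = 4 ✓.


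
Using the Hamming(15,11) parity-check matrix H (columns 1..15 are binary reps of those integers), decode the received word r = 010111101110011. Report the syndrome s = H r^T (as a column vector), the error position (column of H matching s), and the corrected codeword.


s = (1, 0, 1, 1)^T, error position = 11, corrected codeword c = 010111101100011

Compute s = H r^T mod 2 one row at a time:
  s_1 = 0 + 1 + 1 + 1 + 0 + 0 + 1 + 1 = 5 ≡ 1 (mod 2).
  s_2 = 1 + 1 + 1 + 1 + 0 + 0 + 1 + 1 = 6 ≡ 0 (mod 2).
  s_3 = 1 + 0 + 1 + 1 + 1 + 1 + 1 + 1 = 7 ≡ 1 (mod 2).
  s_4 = 0 + 0 + 1 + 1 + 1 + 1 + 0 + 1 = 5 ≡ 1 (mod 2).
s = (1, 0, 1, 1)^T — this equals column 11 of H (binary 1011), so error is at position 11.
Correct: flip bit 11 of r = 010111101110011 to get c = 010111101100011.


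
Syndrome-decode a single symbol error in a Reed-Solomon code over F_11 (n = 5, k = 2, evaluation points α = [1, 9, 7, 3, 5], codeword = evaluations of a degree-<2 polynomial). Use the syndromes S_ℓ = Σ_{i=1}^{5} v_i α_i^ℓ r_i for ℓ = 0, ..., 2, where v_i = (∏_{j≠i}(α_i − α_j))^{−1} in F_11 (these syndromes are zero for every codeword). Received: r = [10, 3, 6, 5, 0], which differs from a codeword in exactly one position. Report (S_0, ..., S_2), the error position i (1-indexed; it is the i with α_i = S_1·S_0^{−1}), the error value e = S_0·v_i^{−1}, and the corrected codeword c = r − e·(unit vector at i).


S = (9, 4, 3), error at position 2, error magnitude e = 2, c = [10, 1, 6, 5, 0].

Step 1: column multipliers v_i = (∏_{j≠i}(α_i − α_j))^{−1} mod 11.
  i = 1 (α = 1): (1−9)(1−7)(1−3)(1−5) = (−8)·(−6)·(−2)·(−4) = 384 ≡ 10, so v_1 = 10^{−1} = 10 (mod 11).
  i = 2 (α = 9): (9−1)(9−7)(9−3)(9−5) = 8·2·6·4 = 384 ≡ 10, so v_2 = 10^{−1} = 10 (mod 11).
  i = 3 (α = 7): (7−1)(7−9)(7−3)(7−5) = 6·(−2)·4·2 = −96 ≡ 3, so v_3 = 3^{−1} = 4 (mod 11).
  i = 4 (α = 3): (3−1)(3−9)(3−7)(3−5) = 2·(−6)·(−4)·(−2) = −96 ≡ 3, so v_4 = 3^{−1} = 4 (mod 11).
  i = 5 (α = 5): (5−1)(5−9)(5−7)(5−3) = 4·(−4)·(−2)·2 = 64 ≡ 9, so v_5 = 9^{−1} = 5 (mod 11).
  v = [10, 10, 4, 4, 5].
Step 2: syndromes of r = [10, 3, 6, 5, 0] (all sums mod 11).
  S_0 = Σ v_i r_i = 10·10 + 10·3 + 4·6 + 4·5 + 5·0 = 174 ≡ 9.
  S_1 = Σ v_i α_i r_i = 10·1·10 + 10·9·3 + 4·7·6 + 4·3·5 + 5·5·0 = 598 ≡ 4.
  α_i^2 mod 11 = [1, 4, 5, 9, 3].
  S_2 = Σ v_i α_i^2 r_i = 10·1·10 + 10·4·3 + 4·5·6 + 4·9·5 + 5·3·0 = 520 ≡ 3.
  S = (9, 4, 3) ≠ 0, so r is not a codeword (an error is present).
Step 3: locate the error. For a single error e at position i, S_ℓ = v_i·e·α_i^ℓ, so α_err = S_1/S_0.
  S_0^{−1} = 9^{−1} = 5 (mod 11), so α_err = 4·5 = 20 ≡ 9 = α_2. Error position i = 2.
  Consistency check: S_2/S_1 = 3·3 = 9 ≡ 9 = α_err ✓ (single-error assumption holds).
Step 4: error magnitude e = S_0/v_2 = S_0·∏_{j≠2}(α_2 − α_j) = 9·10 = 90 ≡ 2 (mod 11).
Step 5: correct position 2: c_2 = r_2 − e = 3 − 2 ≡ 1 (mod 11). Hence c = [10, 1, 6, 5, 0].
  Check: interpolating c through the α_i gives m(x) = 7 + 3·x (degree < 2) with m(α_i) = c_i for every i, so c is indeed a codeword.


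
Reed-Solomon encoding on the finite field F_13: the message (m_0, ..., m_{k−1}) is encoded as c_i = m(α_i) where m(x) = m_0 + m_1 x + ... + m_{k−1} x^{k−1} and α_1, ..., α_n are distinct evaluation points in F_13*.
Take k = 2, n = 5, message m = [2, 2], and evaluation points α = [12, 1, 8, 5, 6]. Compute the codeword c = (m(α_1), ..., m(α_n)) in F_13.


c = [0, 4, 5, 12, 1]

Message polynomial: m(x) = 2 + 2·x (mod 13).
For each evaluation point α_i, compute m(α_i) mod 13:
  α_1 = 12: Horner steps 2 → 0, so m(12) = 0.
  α_2 = 1: Horner steps 2 → 4, so m(1) = 4.
  α_3 = 8: Horner steps 2 → 5, so m(8) = 5.
  α_4 = 5: Horner steps 2 → 12, so m(5) = 12.
  α_5 = 6: Horner steps 2 → 1, so m(6) = 1.
Codeword c = [0, 4, 5, 12, 1] ∈ F_13^5.


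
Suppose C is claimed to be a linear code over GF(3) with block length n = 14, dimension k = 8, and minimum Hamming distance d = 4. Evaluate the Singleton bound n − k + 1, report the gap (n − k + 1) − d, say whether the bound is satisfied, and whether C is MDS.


Singleton RHS = n − k + 1 = 7, slack = 3, bound satisfied, not MDS.

Singleton bound: d ≤ n − k + 1.
Here n = 14, k = 8, so n − k + 1 = 7.
Given d = 4, check d ≤ 7: YES.
Slack = (n − k + 1) − d = 3.
The code is NOT MDS (slack = 3 > 0).
Description: the claimed parameters are [14, 8, 4]_3; such a code would be non-MDS.


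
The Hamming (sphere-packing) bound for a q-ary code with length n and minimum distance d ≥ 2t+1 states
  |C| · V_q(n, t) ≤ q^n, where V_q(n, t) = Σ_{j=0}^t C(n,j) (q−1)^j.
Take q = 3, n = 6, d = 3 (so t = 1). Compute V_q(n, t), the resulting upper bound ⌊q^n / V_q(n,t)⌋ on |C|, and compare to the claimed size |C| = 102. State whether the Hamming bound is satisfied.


V_q(n, t) = 13, q^n = 729, Hamming bound = 56, |C| = 102 > bound (violated).

Step 1: Compute V_q(n, t) = Σ_{j=0}^1 C(n, j) (q−1)^j.
  j = 0: C(6,0)·(2)^0 = 1·1 = 1.
  j = 1: C(6,1)·(2)^1 = 6·2 = 12.
  V_q(n, t) = 1 + 12 = 13.
Step 2: q^n = 3^6 = 729.
Step 3: Hamming bound ⌊q^n / V_q(n,t)⌋ = ⌊729/13⌋ = 56.
Step 4: Compare |C| = 102 to 56: violated.
The claimed |C| lies above the Hamming bound, so no 3-ary code of length 6 with d ≥ 3 can have 102 codewords.


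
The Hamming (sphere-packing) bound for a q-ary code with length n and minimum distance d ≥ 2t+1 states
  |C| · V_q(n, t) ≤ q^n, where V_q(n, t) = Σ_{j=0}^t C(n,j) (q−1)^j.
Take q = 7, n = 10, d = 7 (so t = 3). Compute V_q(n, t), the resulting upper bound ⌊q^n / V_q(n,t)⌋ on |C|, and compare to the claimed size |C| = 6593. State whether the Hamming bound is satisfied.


V_q(n, t) = 27601, q^n = 282475249, Hamming bound = 10234, |C| = 6593 ≤ bound (satisfied).

Step 1: Compute V_q(n, t) = Σ_{j=0}^3 C(n, j) (q−1)^j.
  j = 0: C(10,0)·(6)^0 = 1·1 = 1.
  j = 1: C(10,1)·(6)^1 = 10·6 = 60.
  j = 2: C(10,2)·(6)^2 = 45·36 = 1620.
  j = 3: C(10,3)·(6)^3 = 120·216 = 25920.
  V_q(n, t) = 1 + 60 + 1620 + 25920 = 27601.
Step 2: q^n = 7^10 = 282475249.
Step 3: Hamming bound ⌊q^n / V_q(n,t)⌋ = ⌊282475249/27601⌋ = 10234.
Step 4: Compare |C| = 6593 to 10234: satisfied.
The claimed |C| lies below the Hamming bound.


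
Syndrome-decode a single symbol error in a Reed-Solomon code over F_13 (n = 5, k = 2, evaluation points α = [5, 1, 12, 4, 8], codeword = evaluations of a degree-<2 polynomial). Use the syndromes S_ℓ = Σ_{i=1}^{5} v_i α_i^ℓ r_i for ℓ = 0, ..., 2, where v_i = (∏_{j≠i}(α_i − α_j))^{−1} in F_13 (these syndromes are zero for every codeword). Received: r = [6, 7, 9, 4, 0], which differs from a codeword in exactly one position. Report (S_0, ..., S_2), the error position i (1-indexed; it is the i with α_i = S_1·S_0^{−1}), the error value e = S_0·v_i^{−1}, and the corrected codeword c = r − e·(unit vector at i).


S = (7, 9, 6), error at position 1, error magnitude e = 3, c = [3, 7, 9, 4, 0].

Step 1: column multipliers v_i = (∏_{j≠i}(α_i − α_j))^{−1} mod 13.
  i = 1 (α = 5): (5−1)(5−12)(5−4)(5−8) = 4·(−7)·1·(−3) = 84 ≡ 6, so v_1 = 6^{−1} = 11 (mod 13).
  i = 2 (α = 1): (1−5)(1−12)(1−4)(1−8) = (−4)·(−11)·(−3)·(−7) = 924 ≡ 1, so v_2 = 1^{−1} = 1 (mod 13).
  i = 3 (α = 12): (12−5)(12−1)(12−4)(12−8) = 7·11·8·4 = 2464 ≡ 7, so v_3 = 7^{−1} = 2 (mod 13).
  i = 4 (α = 4): (4−5)(4−1)(4−12)(4−8) = (−1)·3·(−8)·(−4) = −96 ≡ 8, so v_4 = 8^{−1} = 5 (mod 13).
  i = 5 (α = 8): (8−5)(8−1)(8−12)(8−4) = 3·7·(−4)·4 = −336 ≡ 2, so v_5 = 2^{−1} = 7 (mod 13).
  v = [11, 1, 2, 5, 7].
Step 2: syndromes of r = [6, 7, 9, 4, 0] (all sums mod 13).
  S_0 = Σ v_i r_i = 11·6 + 1·7 + 2·9 + 5·4 + 7·0 = 111 ≡ 7.
  S_1 = Σ v_i α_i r_i = 11·5·6 + 1·1·7 + 2·12·9 + 5·4·4 + 7·8·0 = 633 ≡ 9.
  α_i^2 mod 13 = [12, 1, 1, 3, 12].
  S_2 = Σ v_i α_i^2 r_i = 11·12·6 + 1·1·7 + 2·1·9 + 5·3·4 + 7·12·0 = 877 ≡ 6.
  S = (7, 9, 6) ≠ 0, so r is not a codeword (an error is present).
Step 3: locate the error. For a single error e at position i, S_ℓ = v_i·e·α_i^ℓ, so α_err = S_1/S_0.
  S_0^{−1} = 7^{−1} = 2 (mod 13), so α_err = 9·2 = 18 ≡ 5 = α_1. Error position i = 1.
  Consistency check: S_2/S_1 = 6·3 = 18 ≡ 5 = α_err ✓ (single-error assumption holds).
Step 4: error magnitude e = S_0/v_1 = S_0·∏_{j≠1}(α_1 − α_j) = 7·6 = 42 ≡ 3 (mod 13).
Step 5: correct position 1: c_1 = r_1 − e = 6 − 3 ≡ 3 (mod 13). Hence c = [3, 7, 9, 4, 0].
  Check: interpolating c through the α_i gives m(x) = 8 + 12·x (degree < 2) with m(α_i) = c_i for every i, so c is indeed a codeword.


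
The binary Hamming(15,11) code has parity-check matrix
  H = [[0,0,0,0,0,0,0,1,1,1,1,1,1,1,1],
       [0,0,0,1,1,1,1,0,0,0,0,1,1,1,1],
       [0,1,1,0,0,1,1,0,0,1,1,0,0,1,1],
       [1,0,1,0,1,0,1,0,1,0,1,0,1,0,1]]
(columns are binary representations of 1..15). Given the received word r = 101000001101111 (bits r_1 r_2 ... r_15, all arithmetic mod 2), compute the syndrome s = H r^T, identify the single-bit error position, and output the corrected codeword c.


s = (0, 0, 0, 1)^T, error position = 1, corrected codeword c = 001000001101111

Compute s = H r^T mod 2 one row at a time:
  s_1 = 0 + 1 + 1 + 0 + 1 + 1 + 1 + 1 = 6 ≡ 0 (mod 2).
  s_2 = 0 + 0 + 0 + 0 + 1 + 1 + 1 + 1 = 4 ≡ 0 (mod 2).
  s_3 = 0 + 1 + 0 + 0 + 1 + 0 + 1 + 1 = 4 ≡ 0 (mod 2).
  s_4 = 1 + 1 + 0 + 0 + 1 + 0 + 1 + 1 = 5 ≡ 1 (mod 2).
s = (0, 0, 0, 1)^T — this equals column 1 of H (binary 0001), so error is at position 1.
Correct: flip bit 1 of r = 101000001101111 to get c = 001000001101111.


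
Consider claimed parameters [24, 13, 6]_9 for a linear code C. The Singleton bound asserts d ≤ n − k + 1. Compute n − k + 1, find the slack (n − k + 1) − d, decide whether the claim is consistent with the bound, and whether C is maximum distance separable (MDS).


Singleton RHS = n − k + 1 = 12, slack = 6, bound satisfied, not MDS.

Singleton bound: d ≤ n − k + 1.
Here n = 24, k = 13, so n − k + 1 = 12.
Given d = 6, check d ≤ 12: YES.
Slack = (n − k + 1) − d = 6.
The code is NOT MDS (slack = 6 > 0).
Description: the claimed parameters are [24, 13, 6]_9; such a code would be non-MDS.


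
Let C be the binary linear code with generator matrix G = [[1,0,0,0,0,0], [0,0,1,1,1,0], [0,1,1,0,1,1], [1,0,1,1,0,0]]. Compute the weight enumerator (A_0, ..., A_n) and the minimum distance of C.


Weight distribution: A_0 = 1, A_1 = 2, A_2 = 2, A_3 = 4, A_4 = 5, A_5 = 2. Minimum distance d = 1.

Enumerate all 2^4 = 16 messages m ∈ F_2^4.
For each, compute codeword c = mG in F_2^6, then tally its weight.
  m = 0000 → c = 000000, weight = 0.
  m = 1000 → c = 100000, weight = 1.
  m = 0100 → c = 001110, weight = 3.
  m = 1100 → c = 101110, weight = 4.
  m = 0010 → c = 011011, weight = 4.
  m = 1010 → c = 111011, weight = 5.
  m = 0110 → c = 010101, weight = 3.
  m = 1110 → c = 110101, weight = 4.
  m = 0001 → c = 101100, weight = 3.
  m = 1001 → c = 001100, weight = 2.
  m = 0101 → c = 100010, weight = 2.
  m = 1101 → c = 000010, weight = 1.
  m = 0011 → c = 110111, weight = 5.
  m = 1011 → c = 010111, weight = 4.
  m = 0111 → c = 111001, weight = 4.
  m = 1111 → c = 011001, weight = 3.
Tally weights:
  weight 0: 1 codewords.
  weight 1: 2 codewords.
  weight 2: 2 codewords.
  weight 3: 4 codewords.
  weight 4: 5 codewords.
  weight 5: 2 codewords.
Minimum distance d = smallest w > 0 with A_w > 0 = 1.
Sanity: Σ A_w = 16 = 2^4 = 16 ✓.


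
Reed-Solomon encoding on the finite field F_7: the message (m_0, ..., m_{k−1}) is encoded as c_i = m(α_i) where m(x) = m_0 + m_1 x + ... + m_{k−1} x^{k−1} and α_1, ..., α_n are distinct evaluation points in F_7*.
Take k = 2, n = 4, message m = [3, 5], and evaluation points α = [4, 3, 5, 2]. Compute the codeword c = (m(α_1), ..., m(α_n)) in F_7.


c = [2, 4, 0, 6]

Message polynomial: m(x) = 3 + 5·x (mod 7).
For each evaluation point α_i, compute m(α_i) mod 7:
  α_1 = 4: Horner steps 5 → 2, so m(4) = 2.
  α_2 = 3: Horner steps 5 → 4, so m(3) = 4.
  α_3 = 5: Horner steps 5 → 0, so m(5) = 0.
  α_4 = 2: Horner steps 5 → 6, so m(2) = 6.
Codeword c = [2, 4, 0, 6] ∈ F_7^4.


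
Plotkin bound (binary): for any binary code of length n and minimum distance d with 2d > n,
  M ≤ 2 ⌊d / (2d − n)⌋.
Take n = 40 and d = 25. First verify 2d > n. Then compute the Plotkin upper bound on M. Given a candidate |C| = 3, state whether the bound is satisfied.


Plotkin bound M ≤ 4; given |C| = 3 ≤ bound (satisfied).

Check applicability: 2d = 50, n = 40.
2d − n = 10 > 0, so Plotkin applies.
Compute d/(2d−n) = 25/10 ≈ 2.5000.
⌊d/(2d−n)⌋ = 2.
Plotkin bound: M ≤ 2·2 = 4.
Given |C| = 3, check: satisfied.
This |C| is below the Plotkin bound.


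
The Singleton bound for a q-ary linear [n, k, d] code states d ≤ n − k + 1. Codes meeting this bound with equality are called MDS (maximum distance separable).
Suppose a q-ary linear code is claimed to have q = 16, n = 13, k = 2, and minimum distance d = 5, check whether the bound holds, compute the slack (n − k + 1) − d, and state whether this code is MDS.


Singleton RHS = n − k + 1 = 12, slack = 7, bound satisfied, not MDS.

Singleton bound: d ≤ n − k + 1.
Here n = 13, k = 2, so n − k + 1 = 12.
Given d = 5, check d ≤ 12: YES.
Slack = (n − k + 1) − d = 7.
The code is NOT MDS (slack = 7 > 0).
Description: the claimed parameters are [13, 2, 5]_16; such a code would be non-MDS.


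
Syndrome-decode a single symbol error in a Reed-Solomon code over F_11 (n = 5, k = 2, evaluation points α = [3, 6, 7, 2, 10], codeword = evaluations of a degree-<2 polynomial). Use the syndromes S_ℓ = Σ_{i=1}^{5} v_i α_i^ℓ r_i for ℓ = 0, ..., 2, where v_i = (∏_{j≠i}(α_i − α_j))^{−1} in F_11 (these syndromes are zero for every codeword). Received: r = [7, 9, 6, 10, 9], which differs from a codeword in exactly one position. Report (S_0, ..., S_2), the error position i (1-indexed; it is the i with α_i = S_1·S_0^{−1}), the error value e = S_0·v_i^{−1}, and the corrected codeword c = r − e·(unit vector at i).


S = (1, 10, 1), error at position 5, error magnitude e = 1, c = [7, 9, 6, 10, 8].

Step 1: column multipliers v_i = (∏_{j≠i}(α_i − α_j))^{−1} mod 11.
  i = 1 (α = 3): (3−6)(3−7)(3−2)(3−10) = (−3)·(−4)·1·(−7) = −84 ≡ 4, so v_1 = 4^{−1} = 3 (mod 11).
  i = 2 (α = 6): (6−3)(6−7)(6−2)(6−10) = 3·(−1)·4·(−4) = 48 ≡ 4, so v_2 = 4^{−1} = 3 (mod 11).
  i = 3 (α = 7): (7−3)(7−6)(7−2)(7−10) = 4·1·5·(−3) = −60 ≡ 6, so v_3 = 6^{−1} = 2 (mod 11).
  i = 4 (α = 2): (2−3)(2−6)(2−7)(2−10) = (−1)·(−4)·(−5)·(−8) = 160 ≡ 6, so v_4 = 6^{−1} = 2 (mod 11).
  i = 5 (α = 10): (10−3)(10−6)(10−7)(10−2) = 7·4·3·8 = 672 ≡ 1, so v_5 = 1^{−1} = 1 (mod 11).
  v = [3, 3, 2, 2, 1].
Step 2: syndromes of r = [7, 9, 6, 10, 9] (all sums mod 11).
  S_0 = Σ v_i r_i = 3·7 + 3·9 + 2·6 + 2·10 + 1·9 = 89 ≡ 1.
  S_1 = Σ v_i α_i r_i = 3·3·7 + 3·6·9 + 2·7·6 + 2·2·10 + 1·10·9 = 439 ≡ 10.
  α_i^2 mod 11 = [9, 3, 5, 4, 1].
  S_2 = Σ v_i α_i^2 r_i = 3·9·7 + 3·3·9 + 2·5·6 + 2·4·10 + 1·1·9 = 419 ≡ 1.
  S = (1, 10, 1) ≠ 0, so r is not a codeword (an error is present).
Step 3: locate the error. For a single error e at position i, S_ℓ = v_i·e·α_i^ℓ, so α_err = S_1/S_0.
  S_0^{−1} = 1^{−1} = 1 (mod 11), so α_err = 10·1 = 10 ≡ 10 = α_5. Error position i = 5.
  Consistency check: S_2/S_1 = 1·10 = 10 ≡ 10 = α_err ✓ (single-error assumption holds).
Step 4: error magnitude e = S_0/v_5 = S_0·∏_{j≠5}(α_5 − α_j) = 1·1 = 1 ≡ 1 (mod 11).
Step 5: correct position 5: c_5 = r_5 − e = 9 − 1 ≡ 8 (mod 11). Hence c = [7, 9, 6, 10, 8].
  Check: interpolating c through the α_i gives m(x) = 5 + 8·x (degree < 2) with m(α_i) = c_i for every i, so c is indeed a codeword.


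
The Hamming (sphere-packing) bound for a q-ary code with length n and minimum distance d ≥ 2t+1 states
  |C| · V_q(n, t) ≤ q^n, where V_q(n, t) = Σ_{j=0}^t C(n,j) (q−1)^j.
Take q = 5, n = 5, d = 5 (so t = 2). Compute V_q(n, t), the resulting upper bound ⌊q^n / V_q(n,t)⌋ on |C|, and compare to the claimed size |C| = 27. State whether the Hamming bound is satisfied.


V_q(n, t) = 181, q^n = 3125, Hamming bound = 17, |C| = 27 > bound (violated).

Step 1: Compute V_q(n, t) = Σ_{j=0}^2 C(n, j) (q−1)^j.
  j = 0: C(5,0)·(4)^0 = 1·1 = 1.
  j = 1: C(5,1)·(4)^1 = 5·4 = 20.
  j = 2: C(5,2)·(4)^2 = 10·16 = 160.
  V_q(n, t) = 1 + 20 + 160 = 181.
Step 2: q^n = 5^5 = 3125.
Step 3: Hamming bound ⌊q^n / V_q(n,t)⌋ = ⌊3125/181⌋ = 17.
Step 4: Compare |C| = 27 to 17: violated.
The claimed |C| lies above the Hamming bound, so no 5-ary code of length 5 with d ≥ 5 can have 27 codewords.


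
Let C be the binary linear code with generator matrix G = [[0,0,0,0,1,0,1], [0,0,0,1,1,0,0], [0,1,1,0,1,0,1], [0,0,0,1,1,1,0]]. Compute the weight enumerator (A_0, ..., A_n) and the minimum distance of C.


Weight distribution: A_0 = 1, A_1 = 1, A_2 = 4, A_3 = 4, A_4 = 3, A_5 = 3. Minimum distance d = 1.

Enumerate all 2^4 = 16 messages m ∈ F_2^4.
For each, compute codeword c = mG in F_2^7, then tally its weight.
  m = 0000 → c = 0000000, weight = 0.
  m = 1000 → c = 0000101, weight = 2.
  m = 0100 → c = 0001100, weight = 2.
  m = 1100 → c = 0001001, weight = 2.
  m = 0010 → c = 0110101, weight = 4.
  m = 1010 → c = 0110000, weight = 2.
  m = 0110 → c = 0111001, weight = 4.
  m = 1110 → c = 0111100, weight = 4.
  m = 0001 → c = 0001110, weight = 3.
  m = 1001 → c = 0001011, weight = 3.
  m = 0101 → c = 0000010, weight = 1.
  m = 1101 → c = 0000111, weight = 3.
  m = 0011 → c = 0111011, weight = 5.
  m = 1011 → c = 0111110, weight = 5.
  m = 0111 → c = 0110111, weight = 5.
  m = 1111 → c = 0110010, weight = 3.
Tally weights:
  weight 0: 1 codewords.
  weight 1: 1 codewords.
  weight 2: 4 codewords.
  weight 3: 4 codewords.
  weight 4: 3 codewords.
  weight 5: 3 codewords.
Minimum distance d = smallest w > 0 with A_w > 0 = 1.
Sanity: Σ A_w = 16 = 2^4 = 16 ✓.


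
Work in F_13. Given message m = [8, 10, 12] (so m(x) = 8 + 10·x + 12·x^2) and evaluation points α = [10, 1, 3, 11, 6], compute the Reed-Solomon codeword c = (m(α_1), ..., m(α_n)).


c = [8, 4, 3, 10, 6]

Message polynomial: m(x) = 8 + 10·x + 12·x^2 (mod 13).
For each evaluation point α_i, compute m(α_i) mod 13:
  α_1 = 10: Horner steps 12 → 0 → 8, so m(10) = 8.
  α_2 = 1: Horner steps 12 → 9 → 4, so m(1) = 4.
  α_3 = 3: Horner steps 12 → 7 → 3, so m(3) = 3.
  α_4 = 11: Horner steps 12 → 12 → 10, so m(11) = 10.
  α_5 = 6: Horner steps 12 → 4 → 6, so m(6) = 6.
Codeword c = [8, 4, 3, 10, 6] ∈ F_13^5.


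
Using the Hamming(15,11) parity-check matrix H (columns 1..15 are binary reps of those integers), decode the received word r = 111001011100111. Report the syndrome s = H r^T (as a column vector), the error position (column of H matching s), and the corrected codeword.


s = (0, 0, 0, 1)^T, error position = 1, corrected codeword c = 011001011100111

Compute s = H r^T mod 2 one row at a time:
  s_1 = 1 + 1 + 1 + 0 + 0 + 1 + 1 + 1 = 6 ≡ 0 (mod 2).
  s_2 = 0 + 0 + 1 + 0 + 0 + 1 + 1 + 1 = 4 ≡ 0 (mod 2).
  s_3 = 1 + 1 + 1 + 0 + 1 + 0 + 1 + 1 = 6 ≡ 0 (mod 2).
  s_4 = 1 + 1 + 0 + 0 + 1 + 0 + 1 + 1 = 5 ≡ 1 (mod 2).
s = (0, 0, 0, 1)^T — this equals column 1 of H (binary 0001), so error is at position 1.
Correct: flip bit 1 of r = 111001011100111 to get c = 011001011100111.


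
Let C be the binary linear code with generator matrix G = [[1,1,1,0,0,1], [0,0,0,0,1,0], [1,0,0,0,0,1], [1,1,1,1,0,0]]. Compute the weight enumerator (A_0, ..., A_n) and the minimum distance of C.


Weight distribution: A_0 = 1, A_1 = 1, A_2 = 4, A_3 = 4, A_4 = 3, A_5 = 3. Minimum distance d = 1.

Enumerate all 2^4 = 16 messages m ∈ F_2^4.
For each, compute codeword c = mG in F_2^6, then tally its weight.
  m = 0000 → c = 000000, weight = 0.
  m = 1000 → c = 111001, weight = 4.
  m = 0100 → c = 000010, weight = 1.
  m = 1100 → c = 111011, weight = 5.
  m = 0010 → c = 100001, weight = 2.
  m = 1010 → c = 011000, weight = 2.
  m = 0110 → c = 100011, weight = 3.
  m = 1110 → c = 011010, weight = 3.
  m = 0001 → c = 111100, weight = 4.
  m = 1001 → c = 000101, weight = 2.
  m = 0101 → c = 111110, weight = 5.
  m = 1101 → c = 000111, weight = 3.
  m = 0011 → c = 011101, weight = 4.
  m = 1011 → c = 100100, weight = 2.
  m = 0111 → c = 011111, weight = 5.
  m = 1111 → c = 100110, weight = 3.
Tally weights:
  weight 0: 1 codewords.
  weight 1: 1 codewords.
  weight 2: 4 codewords.
  weight 3: 4 codewords.
  weight 4: 3 codewords.
  weight 5: 3 codewords.
Minimum distance d = smallest w > 0 with A_w > 0 = 1.
Sanity: Σ A_w = 16 = 2^4 = 16 ✓.


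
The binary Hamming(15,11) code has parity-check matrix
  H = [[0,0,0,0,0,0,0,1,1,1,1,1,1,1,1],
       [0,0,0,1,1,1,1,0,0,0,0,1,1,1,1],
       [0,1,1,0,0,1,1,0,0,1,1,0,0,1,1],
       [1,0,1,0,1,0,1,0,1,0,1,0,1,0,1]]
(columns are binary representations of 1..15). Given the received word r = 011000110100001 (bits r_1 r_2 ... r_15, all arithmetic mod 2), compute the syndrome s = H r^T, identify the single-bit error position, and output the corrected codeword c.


s = (1, 0, 1, 1)^T, error position = 11, corrected codeword c = 011000110110001

Compute s = H r^T mod 2 one row at a time:
  s_1 = 1 + 0 + 1 + 0 + 0 + 0 + 0 + 1 = 3 ≡ 1 (mod 2).
  s_2 = 0 + 0 + 0 + 1 + 0 + 0 + 0 + 1 = 2 ≡ 0 (mod 2).
  s_3 = 1 + 1 + 0 + 1 + 1 + 0 + 0 + 1 = 5 ≡ 1 (mod 2).
  s_4 = 0 + 1 + 0 + 1 + 0 + 0 + 0 + 1 = 3 ≡ 1 (mod 2).
s = (1, 0, 1, 1)^T — this equals column 11 of H (binary 1011), so error is at position 11.
Correct: flip bit 11 of r = 011000110100001 to get c = 011000110110001.


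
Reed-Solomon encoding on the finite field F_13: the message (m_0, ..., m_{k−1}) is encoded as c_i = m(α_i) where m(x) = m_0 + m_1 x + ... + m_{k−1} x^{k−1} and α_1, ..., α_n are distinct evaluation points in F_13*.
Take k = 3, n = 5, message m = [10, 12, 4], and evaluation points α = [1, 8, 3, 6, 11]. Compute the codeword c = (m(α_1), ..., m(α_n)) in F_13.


c = [0, 11, 4, 5, 2]

Message polynomial: m(x) = 10 + 12·x + 4·x^2 (mod 13).
For each evaluation point α_i, compute m(α_i) mod 13:
  α_1 = 1: Horner steps 4 → 3 → 0, so m(1) = 0.
  α_2 = 8: Horner steps 4 → 5 → 11, so m(8) = 11.
  α_3 = 3: Horner steps 4 → 11 → 4, so m(3) = 4.
  α_4 = 6: Horner steps 4 → 10 → 5, so m(6) = 5.
  α_5 = 11: Horner steps 4 → 4 → 2, so m(11) = 2.
Codeword c = [0, 11, 4, 5, 2] ∈ F_13^5.


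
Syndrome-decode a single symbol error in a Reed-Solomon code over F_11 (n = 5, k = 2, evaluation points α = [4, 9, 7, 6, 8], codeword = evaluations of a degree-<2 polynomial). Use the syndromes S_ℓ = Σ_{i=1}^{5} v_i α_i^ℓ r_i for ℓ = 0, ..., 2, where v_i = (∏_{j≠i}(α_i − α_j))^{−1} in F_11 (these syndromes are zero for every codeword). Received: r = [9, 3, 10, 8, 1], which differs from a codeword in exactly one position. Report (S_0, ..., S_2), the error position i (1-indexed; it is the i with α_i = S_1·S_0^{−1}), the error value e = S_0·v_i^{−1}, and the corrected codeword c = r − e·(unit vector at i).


S = (6, 2, 8), error at position 1, error magnitude e = 5, c = [4, 3, 10, 8, 1].

Step 1: column multipliers v_i = (∏_{j≠i}(α_i − α_j))^{−1} mod 11.
  i = 1 (α = 4): (4−9)(4−7)(4−6)(4−8) = (−5)·(−3)·(−2)·(−4) = 120 ≡ 10, so v_1 = 10^{−1} = 10 (mod 11).
  i = 2 (α = 9): (9−4)(9−7)(9−6)(9−8) = 5·2·3·1 = 30 ≡ 8, so v_2 = 8^{−1} = 7 (mod 11).
  i = 3 (α = 7): (7−4)(7−9)(7−6)(7−8) = 3·(−2)·1·(−1) = 6 ≡ 6, so v_3 = 6^{−1} = 2 (mod 11).
  i = 4 (α = 6): (6−4)(6−9)(6−7)(6−8) = 2·(−3)·(−1)·(−2) = −12 ≡ 10, so v_4 = 10^{−1} = 10 (mod 11).
  i = 5 (α = 8): (8−4)(8−9)(8−7)(8−6) = 4·(−1)·1·2 = −8 ≡ 3, so v_5 = 3^{−1} = 4 (mod 11).
  v = [10, 7, 2, 10, 4].
Step 2: syndromes of r = [9, 3, 10, 8, 1] (all sums mod 11).
  S_0 = Σ v_i r_i = 10·9 + 7·3 + 2·10 + 10·8 + 4·1 = 215 ≡ 6.
  S_1 = Σ v_i α_i r_i = 10·4·9 + 7·9·3 + 2·7·10 + 10·6·8 + 4·8·1 = 1201 ≡ 2.
  α_i^2 mod 11 = [5, 4, 5, 3, 9].
  S_2 = Σ v_i α_i^2 r_i = 10·5·9 + 7·4·3 + 2·5·10 + 10·3·8 + 4·9·1 = 910 ≡ 8.
  S = (6, 2, 8) ≠ 0, so r is not a codeword (an error is present).
Step 3: locate the error. For a single error e at position i, S_ℓ = v_i·e·α_i^ℓ, so α_err = S_1/S_0.
  S_0^{−1} = 6^{−1} = 2 (mod 11), so α_err = 2·2 = 4 ≡ 4 = α_1. Error position i = 1.
  Consistency check: S_2/S_1 = 8·6 = 48 ≡ 4 = α_err ✓ (single-error assumption holds).
Step 4: error magnitude e = S_0/v_1 = S_0·∏_{j≠1}(α_1 − α_j) = 6·10 = 60 ≡ 5 (mod 11).
Step 5: correct position 1: c_1 = r_1 − e = 9 − 5 ≡ 4 (mod 11). Hence c = [4, 3, 10, 8, 1].
  Check: interpolating c through the α_i gives m(x) = 7 + 2·x (degree < 2) with m(α_i) = c_i for every i, so c is indeed a codeword.


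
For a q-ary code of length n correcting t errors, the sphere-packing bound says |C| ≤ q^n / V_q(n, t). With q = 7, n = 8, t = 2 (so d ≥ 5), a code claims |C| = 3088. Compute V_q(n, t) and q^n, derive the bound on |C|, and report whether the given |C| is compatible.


V_q(n, t) = 1057, q^n = 5764801, Hamming bound = 5453, |C| = 3088 ≤ bound (satisfied).

Step 1: Compute V_q(n, t) = Σ_{j=0}^2 C(n, j) (q−1)^j.
  j = 0: C(8,0)·(6)^0 = 1·1 = 1.
  j = 1: C(8,1)·(6)^1 = 8·6 = 48.
  j = 2: C(8,2)·(6)^2 = 28·36 = 1008.
  V_q(n, t) = 1 + 48 + 1008 = 1057.
Step 2: q^n = 7^8 = 5764801.
Step 3: Hamming bound ⌊q^n / V_q(n,t)⌋ = ⌊5764801/1057⌋ = 5453.
Step 4: Compare |C| = 3088 to 5453: satisfied.
The claimed |C| lies below the Hamming bound.


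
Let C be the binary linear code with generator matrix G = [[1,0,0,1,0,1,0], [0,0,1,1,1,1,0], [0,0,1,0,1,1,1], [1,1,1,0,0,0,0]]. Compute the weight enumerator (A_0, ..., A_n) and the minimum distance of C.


Weight distribution: A_0 = 1, A_2 = 2, A_3 = 4, A_4 = 5, A_5 = 4. Minimum distance d = 2.

Enumerate all 2^4 = 16 messages m ∈ F_2^4.
For each, compute codeword c = mG in F_2^7, then tally its weight.
  m = 0000 → c = 0000000, weight = 0.
  m = 1000 → c = 1001010, weight = 3.
  m = 0100 → c = 0011110, weight = 4.
  m = 1100 → c = 1010100, weight = 3.
  m = 0010 → c = 0010111, weight = 4.
  m = 1010 → c = 1011101, weight = 5.
  m = 0110 → c = 0001001, weight = 2.
  m = 1110 → c = 1000011, weight = 3.
  m = 0001 → c = 1110000, weight = 3.
  m = 1001 → c = 0111010, weight = 4.
  m = 0101 → c = 1101110, weight = 5.
  m = 1101 → c = 0100100, weight = 2.
  m = 0011 → c = 1100111, weight = 5.
  m = 1011 → c = 0101101, weight = 4.
  m = 0111 → c = 1111001, weight = 5.
  m = 1111 → c = 0110011, weight = 4.
Tally weights:
  weight 0: 1 codewords.
  weight 2: 2 codewords.
  weight 3: 4 codewords.
  weight 4: 5 codewords.
  weight 5: 4 codewords.
Minimum distance d = smallest w > 0 with A_w > 0 = 2.
Sanity: Σ A_w = 16 = 2^4 = 16 ✓.


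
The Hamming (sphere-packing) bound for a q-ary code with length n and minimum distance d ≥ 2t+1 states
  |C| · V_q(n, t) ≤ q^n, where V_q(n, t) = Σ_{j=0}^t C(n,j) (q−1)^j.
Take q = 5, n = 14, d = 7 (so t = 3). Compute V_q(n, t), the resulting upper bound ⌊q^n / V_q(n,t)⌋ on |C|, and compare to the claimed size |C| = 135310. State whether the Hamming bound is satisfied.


V_q(n, t) = 24809, q^n = 6103515625, Hamming bound = 246020, |C| = 135310 ≤ bound (satisfied).

Step 1: Compute V_q(n, t) = Σ_{j=0}^3 C(n, j) (q−1)^j.
  j = 0: C(14,0)·(4)^0 = 1·1 = 1.
  j = 1: C(14,1)·(4)^1 = 14·4 = 56.
  j = 2: C(14,2)·(4)^2 = 91·16 = 1456.
  j = 3: C(14,3)·(4)^3 = 364·64 = 23296.
  V_q(n, t) = 1 + 56 + 1456 + 23296 = 24809.
Step 2: q^n = 5^14 = 6103515625.
Step 3: Hamming bound ⌊q^n / V_q(n,t)⌋ = ⌊6103515625/24809⌋ = 246020.
Step 4: Compare |C| = 135310 to 246020: satisfied.
The claimed |C| lies below the Hamming bound.


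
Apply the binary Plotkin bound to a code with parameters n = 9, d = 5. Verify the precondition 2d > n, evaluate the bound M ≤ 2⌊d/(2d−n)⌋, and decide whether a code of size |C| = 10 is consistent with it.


Plotkin bound M ≤ 10; given |C| = 10 ≤ bound (satisfied).

Check applicability: 2d = 10, n = 9.
2d − n = 1 > 0, so Plotkin applies.
Compute d/(2d−n) = 5/1 ≈ 5.0000.
⌊d/(2d−n)⌋ = 5.
Plotkin bound: M ≤ 2·5 = 10.
Given |C| = 10, check: satisfied.
This |C| is at the Plotkin bound.


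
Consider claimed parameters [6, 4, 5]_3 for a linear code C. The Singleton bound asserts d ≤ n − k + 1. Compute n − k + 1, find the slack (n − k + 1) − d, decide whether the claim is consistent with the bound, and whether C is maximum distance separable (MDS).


Singleton RHS = n − k + 1 = 3, slack = -2, bound violated (no such code; not MDS).

Singleton bound: d ≤ n − k + 1.
Here n = 6, k = 4, so n − k + 1 = 3.
Given d = 5, check d ≤ 3: NO.
Slack = (n − k + 1) − d = -2.
The slack is negative: d = 5 exceeds n − k + 1 = 3 by 2, so the Singleton bound is violated and no linear [6, 4, 5]_3 code can exist. In particular it is not MDS (MDS requires d = n − k + 1 exactly).
Description: the claimed parameters are [6, 4, 5]_3; such a code would be impossible (violates the Singleton bound).


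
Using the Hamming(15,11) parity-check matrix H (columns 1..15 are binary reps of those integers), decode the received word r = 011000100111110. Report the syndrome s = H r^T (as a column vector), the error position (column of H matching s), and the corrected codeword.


s = (1, 0, 0, 0)^T, error position = 8, corrected codeword c = 011000110111110

Compute s = H r^T mod 2 one row at a time:
  s_1 = 0 + 0 + 1 + 1 + 1 + 1 + 1 + 0 = 5 ≡ 1 (mod 2).
  s_2 = 0 + 0 + 0 + 1 + 1 + 1 + 1 + 0 = 4 ≡ 0 (mod 2).
  s_3 = 1 + 1 + 0 + 1 + 1 + 1 + 1 + 0 = 6 ≡ 0 (mod 2).
  s_4 = 0 + 1 + 0 + 1 + 0 + 1 + 1 + 0 = 4 ≡ 0 (mod 2).
s = (1, 0, 0, 0)^T — this equals column 8 of H (binary 1000), so error is at position 8.
Correct: flip bit 8 of r = 011000100111110 to get c = 011000110111110.


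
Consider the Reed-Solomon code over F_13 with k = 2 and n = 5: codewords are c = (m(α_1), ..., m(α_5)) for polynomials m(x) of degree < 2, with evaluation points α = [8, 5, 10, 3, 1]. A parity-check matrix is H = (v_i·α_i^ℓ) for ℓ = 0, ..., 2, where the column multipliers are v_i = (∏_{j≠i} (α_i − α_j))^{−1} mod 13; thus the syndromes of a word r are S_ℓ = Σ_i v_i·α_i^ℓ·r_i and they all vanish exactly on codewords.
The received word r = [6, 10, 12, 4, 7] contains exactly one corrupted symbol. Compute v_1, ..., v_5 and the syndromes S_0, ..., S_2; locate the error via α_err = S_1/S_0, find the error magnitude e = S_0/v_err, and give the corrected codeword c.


S = (10, 10, 10), error at position 5, error magnitude e = 9, c = [6, 10, 12, 4, 11].

Step 1: column multipliers v_i = (∏_{j≠i}(α_i − α_j))^{−1} mod 13.
  i = 1 (α = 8): (8−5)(8−10)(8−3)(8−1) = 3·(−2)·5·7 = −210 ≡ 11, so v_1 = 11^{−1} = 6 (mod 13).
  i = 2 (α = 5): (5−8)(5−10)(5−3)(5−1) = (−3)·(−5)·2·4 = 120 ≡ 3, so v_2 = 3^{−1} = 9 (mod 13).
  i = 3 (α = 10): (10−8)(10−5)(10−3)(10−1) = 2·5·7·9 = 630 ≡ 6, so v_3 = 6^{−1} = 11 (mod 13).
  i = 4 (α = 3): (3−8)(3−5)(3−10)(3−1) = (−5)·(−2)·(−7)·2 = −140 ≡ 3, so v_4 = 3^{−1} = 9 (mod 13).
  i = 5 (α = 1): (1−8)(1−5)(1−10)(1−3) = (−7)·(−4)·(−9)·(−2) = 504 ≡ 10, so v_5 = 10^{−1} = 4 (mod 13).
  v = [6, 9, 11, 9, 4].
Step 2: syndromes of r = [6, 10, 12, 4, 7] (all sums mod 13).
  S_0 = Σ v_i r_i = 6·6 + 9·10 + 11·12 + 9·4 + 4·7 = 322 ≡ 10.
  S_1 = Σ v_i α_i r_i = 6·8·6 + 9·5·10 + 11·10·12 + 9·3·4 + 4·1·7 = 2194 ≡ 10.
  α_i^2 mod 13 = [12, 12, 9, 9, 1].
  S_2 = Σ v_i α_i^2 r_i = 6·12·6 + 9·12·10 + 11·9·12 + 9·9·4 + 4·1·7 = 3052 ≡ 10.
  S = (10, 10, 10) ≠ 0, so r is not a codeword (an error is present).
Step 3: locate the error. For a single error e at position i, S_ℓ = v_i·e·α_i^ℓ, so α_err = S_1/S_0.
  S_0^{−1} = 10^{−1} = 4 (mod 13), so α_err = 10·4 = 40 ≡ 1 = α_5. Error position i = 5.
  Consistency check: S_2/S_1 = 10·4 = 40 ≡ 1 = α_err ✓ (single-error assumption holds).
Step 4: error magnitude e = S_0/v_5 = S_0·∏_{j≠5}(α_5 − α_j) = 10·10 = 100 ≡ 9 (mod 13).
Step 5: correct position 5: c_5 = r_5 − e = 7 − 9 ≡ 11 (mod 13). Hence c = [6, 10, 12, 4, 11].
  Check: interpolating c through the α_i gives m(x) = 8 + 3·x (degree < 2) with m(α_i) = c_i for every i, so c is indeed a codeword.


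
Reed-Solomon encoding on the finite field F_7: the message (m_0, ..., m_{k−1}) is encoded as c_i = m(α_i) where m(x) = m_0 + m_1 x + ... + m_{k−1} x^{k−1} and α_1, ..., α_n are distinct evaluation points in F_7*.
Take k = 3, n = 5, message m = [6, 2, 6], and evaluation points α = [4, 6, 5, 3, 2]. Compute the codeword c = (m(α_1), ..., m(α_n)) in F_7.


c = [5, 3, 5, 3, 6]

Message polynomial: m(x) = 6 + 2·x + 6·x^2 (mod 7).
For each evaluation point α_i, compute m(α_i) mod 7:
  α_1 = 4: Horner steps 6 → 5 → 5, so m(4) = 5.
  α_2 = 6: Horner steps 6 → 3 → 3, so m(6) = 3.
  α_3 = 5: Horner steps 6 → 4 → 5, so m(5) = 5.
  α_4 = 3: Horner steps 6 → 6 → 3, so m(3) = 3.
  α_5 = 2: Horner steps 6 → 0 → 6, so m(2) = 6.
Codeword c = [5, 3, 5, 3, 6] ∈ F_7^5.


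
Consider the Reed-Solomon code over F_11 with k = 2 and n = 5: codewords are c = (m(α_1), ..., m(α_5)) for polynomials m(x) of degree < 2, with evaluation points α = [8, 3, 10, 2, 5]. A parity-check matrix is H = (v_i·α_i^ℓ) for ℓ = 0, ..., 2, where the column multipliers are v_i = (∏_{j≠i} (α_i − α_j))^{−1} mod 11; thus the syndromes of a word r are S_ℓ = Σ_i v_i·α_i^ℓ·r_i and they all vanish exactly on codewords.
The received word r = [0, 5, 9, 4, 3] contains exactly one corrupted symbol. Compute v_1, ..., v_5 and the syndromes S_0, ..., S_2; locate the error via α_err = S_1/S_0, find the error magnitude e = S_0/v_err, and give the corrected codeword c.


S = (9, 7, 3), error at position 4, error magnitude e = 9, c = [0, 5, 9, 6, 3].

Step 1: column multipliers v_i = (∏_{j≠i}(α_i − α_j))^{−1} mod 11.
  i = 1 (α = 8): (8−3)(8−10)(8−2)(8−5) = 5·(−2)·6·3 = −180 ≡ 7, so v_1 = 7^{−1} = 8 (mod 11).
  i = 2 (α = 3): (3−8)(3−10)(3−2)(3−5) = (−5)·(−7)·1·(−2) = −70 ≡ 7, so v_2 = 7^{−1} = 8 (mod 11).
  i = 3 (α = 10): (10−8)(10−3)(10−2)(10−5) = 2·7·8·5 = 560 ≡ 10, so v_3 = 10^{−1} = 10 (mod 11).
  i = 4 (α = 2): (2−8)(2−3)(2−10)(2−5) = (−6)·(−1)·(−8)·(−3) = 144 ≡ 1, so v_4 = 1^{−1} = 1 (mod 11).
  i = 5 (α = 5): (5−8)(5−3)(5−10)(5−2) = (−3)·2·(−5)·3 = 90 ≡ 2, so v_5 = 2^{−1} = 6 (mod 11).
  v = [8, 8, 10, 1, 6].
Step 2: syndromes of r = [0, 5, 9, 4, 3] (all sums mod 11).
  S_0 = Σ v_i r_i = 8·0 + 8·5 + 10·9 + 1·4 + 6·3 = 152 ≡ 9.
  S_1 = Σ v_i α_i r_i = 8·8·0 + 8·3·5 + 10·10·9 + 1·2·4 + 6·5·3 = 1118 ≡ 7.
  α_i^2 mod 11 = [9, 9, 1, 4, 3].
  S_2 = Σ v_i α_i^2 r_i = 8·9·0 + 8·9·5 + 10·1·9 + 1·4·4 + 6·3·3 = 520 ≡ 3.
  S = (9, 7, 3) ≠ 0, so r is not a codeword (an error is present).
Step 3: locate the error. For a single error e at position i, S_ℓ = v_i·e·α_i^ℓ, so α_err = S_1/S_0.
  S_0^{−1} = 9^{−1} = 5 (mod 11), so α_err = 7·5 = 35 ≡ 2 = α_4. Error position i = 4.
  Consistency check: S_2/S_1 = 3·8 = 24 ≡ 2 = α_err ✓ (single-error assumption holds).
Step 4: error magnitude e = S_0/v_4 = S_0·∏_{j≠4}(α_4 − α_j) = 9·1 = 9 ≡ 9 (mod 11).
Step 5: correct position 4: c_4 = r_4 − e = 4 − 9 ≡ 6 (mod 11). Hence c = [0, 5, 9, 6, 3].
  Check: interpolating c through the α_i gives m(x) = 8 + 10·x (degree < 2) with m(α_i) = c_i for every i, so c is indeed a codeword.
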